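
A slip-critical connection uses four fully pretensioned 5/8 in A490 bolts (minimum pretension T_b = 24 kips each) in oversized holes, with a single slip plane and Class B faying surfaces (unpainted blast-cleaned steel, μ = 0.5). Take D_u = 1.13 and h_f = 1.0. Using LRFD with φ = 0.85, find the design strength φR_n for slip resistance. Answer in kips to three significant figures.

R_n = μ · D_u · h_f · T_b · n_s · n_b = 0.5 × 1.13 × 1.0 × 24 × 1 × 4 = 54.24 kips.
Design strength φR_n = 0.85 × 54.24 = 46.1 kips.

46.1 kips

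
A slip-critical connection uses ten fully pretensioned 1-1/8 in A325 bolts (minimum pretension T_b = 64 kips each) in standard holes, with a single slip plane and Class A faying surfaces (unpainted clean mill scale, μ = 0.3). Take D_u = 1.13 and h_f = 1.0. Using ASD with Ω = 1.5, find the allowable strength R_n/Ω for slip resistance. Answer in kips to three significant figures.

145 kips

R_n = μ · D_u · h_f · T_b · n_s · n_b = 0.3 × 1.13 × 1.0 × 64 × 1 × 10 = 217 kips.
Allowable strength R_n/Ω = 217 / 1.5 = 145 kips.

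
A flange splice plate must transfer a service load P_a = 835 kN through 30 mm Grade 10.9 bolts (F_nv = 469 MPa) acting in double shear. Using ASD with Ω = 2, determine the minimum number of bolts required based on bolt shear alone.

A_b = π·30²/4 = 706.9 mm².
Per-bolt allowable strength R_n/Ω = 469 × 706.9 × 2 / 1000 / 2 = 331.5 kN.
n ≥ 835 / 331.5 = 2.519 → use 3 bolts.

3 bolts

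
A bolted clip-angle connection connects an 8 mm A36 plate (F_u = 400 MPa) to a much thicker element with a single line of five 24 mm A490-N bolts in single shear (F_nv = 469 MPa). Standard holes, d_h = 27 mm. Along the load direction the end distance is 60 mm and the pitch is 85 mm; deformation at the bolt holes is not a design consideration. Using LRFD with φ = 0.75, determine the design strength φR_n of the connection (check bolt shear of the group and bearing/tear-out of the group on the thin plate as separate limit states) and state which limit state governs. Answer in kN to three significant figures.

Bolt shear: A_b = π·24²/4 = 452.4 mm²; R_n = 469 × 452.4 × 5 × 1 / 1000 = 1061 kN → 0.75 × 1061 = 796 kN.
Bearing (1.5 l_c t F_u ≤ 3.0 d t F_u): upper limit = 3.0·24·8·400 / 1000 = 230.4 kN.
  Edge l_c = 60 − 27/2 = 46.5 → r_n = 223.2 kN; interior l_c = 85 − 27 = 58 → r_n = 230.4 kN.
  R_n,bearing = 1·223.2 + 4·230.4 = 1145 kN → 0.75 × 1145 = 859 kN.
Bolt shear governs: 796 kN.

796 kN (bolt shear governs)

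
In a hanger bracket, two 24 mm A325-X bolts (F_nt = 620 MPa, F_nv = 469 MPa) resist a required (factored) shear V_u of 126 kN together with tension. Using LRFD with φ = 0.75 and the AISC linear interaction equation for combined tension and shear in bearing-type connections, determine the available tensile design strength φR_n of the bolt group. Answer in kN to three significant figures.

380 kN

A_b = π·24²/4 = 452.4 mm²; f_rv = 126 × 1000 / (2 × 452.4) = 139.3 MPa.
F'_nt = 1.3 F_nt − (F_nt / φF_nv) f_rv = 1.3·620 − (620/(0.75·469))·139.3 = 560.5 MPa, capped at F_nt → F'_nt = 560.5 MPa.
R_n = F'_nt · A_b · n = 560.5 × 452.4 × 2 / 1000 = 507.2 kN.
Design strength φR_n = 0.75 × 507.2 = 380 kN.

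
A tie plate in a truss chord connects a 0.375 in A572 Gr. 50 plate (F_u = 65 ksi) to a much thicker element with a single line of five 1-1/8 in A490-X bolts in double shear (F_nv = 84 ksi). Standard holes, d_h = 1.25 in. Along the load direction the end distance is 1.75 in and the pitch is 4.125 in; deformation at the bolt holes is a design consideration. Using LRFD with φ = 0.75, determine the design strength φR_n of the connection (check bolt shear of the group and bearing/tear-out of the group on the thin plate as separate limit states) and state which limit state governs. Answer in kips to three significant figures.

222 kips (bearing governs)

Bolt shear: A_b = π·1.125²/4 = 0.994 in²; R_n = 84 × 0.994 × 5 × 2 = 835 kips → 0.75 × 835 = 626 kips.
Bearing (1.2 l_c t F_u ≤ 2.4 d t F_u): upper limit = 2.4·1.125·0.375·65 = 65.81 kips.
  Edge l_c = 1.75 − 1.25/2 = 1.125 → r_n = 32.91 kips; interior l_c = 4.125 − 1.25 = 2.875 → r_n = 65.81 kips.
  R_n,bearing = 1·32.91 + 4·65.81 = 296.2 kips → 0.75 × 296.2 = 222 kips.
Bearing governs: 222 kips.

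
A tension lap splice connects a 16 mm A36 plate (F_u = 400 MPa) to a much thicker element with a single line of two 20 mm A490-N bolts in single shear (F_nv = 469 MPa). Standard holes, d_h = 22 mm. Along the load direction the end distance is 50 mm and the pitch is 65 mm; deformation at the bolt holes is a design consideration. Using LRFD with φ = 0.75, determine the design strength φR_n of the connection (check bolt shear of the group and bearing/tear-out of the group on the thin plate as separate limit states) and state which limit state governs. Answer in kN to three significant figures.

Bolt shear: A_b = π·20²/4 = 314.2 mm²; R_n = 469 × 314.2 × 2 × 1 / 1000 = 294.7 kN → 0.75 × 294.7 = 221 kN.
Bearing (1.2 l_c t F_u ≤ 2.4 d t F_u): upper limit = 2.4·20·16·400 / 1000 = 307.2 kN.
  Edge l_c = 50 − 22/2 = 39 → r_n = 299.5 kN; interior l_c = 65 − 22 = 43 → r_n = 307.2 kN.
  R_n,bearing = 1·299.5 + 1·307.2 = 606.7 kN → 0.75 × 606.7 = 455 kN.
Bolt shear governs: 221 kN.

221 kN (bolt shear governs)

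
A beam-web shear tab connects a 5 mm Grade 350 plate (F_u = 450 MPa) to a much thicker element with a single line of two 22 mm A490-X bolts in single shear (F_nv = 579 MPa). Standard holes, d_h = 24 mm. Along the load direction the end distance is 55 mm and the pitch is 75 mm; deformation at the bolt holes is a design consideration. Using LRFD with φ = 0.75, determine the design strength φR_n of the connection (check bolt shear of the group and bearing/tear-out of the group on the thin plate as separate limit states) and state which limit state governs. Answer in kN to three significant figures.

Bolt shear: A_b = π·22²/4 = 380.1 mm²; R_n = 579 × 380.1 × 2 × 1 / 1000 = 440.2 kN → 0.75 × 440.2 = 330 kN.
Bearing (1.2 l_c t F_u ≤ 2.4 d t F_u): upper limit = 2.4·22·5·450 / 1000 = 118.8 kN.
  Edge l_c = 55 − 24/2 = 43 → r_n = 116.1 kN; interior l_c = 75 − 24 = 51 → r_n = 118.8 kN.
  R_n,bearing = 1·116.1 + 1·118.8 = 234.9 kN → 0.75 × 234.9 = 176 kN.
Bearing governs: 176 kN.

176 kN (bearing governs)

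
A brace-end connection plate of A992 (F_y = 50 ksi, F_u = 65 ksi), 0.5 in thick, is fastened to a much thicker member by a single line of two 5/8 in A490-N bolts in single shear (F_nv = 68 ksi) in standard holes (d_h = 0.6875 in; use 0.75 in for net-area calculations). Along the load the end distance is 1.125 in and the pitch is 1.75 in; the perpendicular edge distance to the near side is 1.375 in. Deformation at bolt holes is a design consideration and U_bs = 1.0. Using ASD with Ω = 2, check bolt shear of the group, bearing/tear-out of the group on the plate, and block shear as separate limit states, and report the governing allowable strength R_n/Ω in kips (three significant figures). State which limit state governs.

Bolt shear: A_b = π·0.625²/4 = 0.3068 in²; R_n = 68 × 0.3068 × 2 × 1 = 41.72 kips → 41.72 / 2 = 20.9 kips.
Bearing: edge l_c = 0.7812, r_n = 30.47 kips; interior l_c = 1.062, r_n = 41.44 kips; R_n = 30.47 + 1·41.44 = 71.91 kips → 36 kips.
Block shear: A_gv = 1.438, A_nv = 0.875, A_nt = 0.5 in²; R_n = min(0.6F_uA_nv, 0.6F_yA_gv) + U_bs·F_u·A_nt = 66.62 kips → 33.3 kips.
Bolt shear governs: 20.9 kips.

20.9 kips (bolt shear governs)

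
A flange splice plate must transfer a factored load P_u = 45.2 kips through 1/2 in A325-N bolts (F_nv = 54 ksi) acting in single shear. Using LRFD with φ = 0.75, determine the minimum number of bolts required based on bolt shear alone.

A_b = π·0.5²/4 = 0.1963 in².
Per-bolt design strength φR_n = 0.75 × 54 × 0.1963 × 1 = 7.952 kips.
n ≥ 45.2 / 7.952 = 5.684 → use 6 bolts.

6 bolts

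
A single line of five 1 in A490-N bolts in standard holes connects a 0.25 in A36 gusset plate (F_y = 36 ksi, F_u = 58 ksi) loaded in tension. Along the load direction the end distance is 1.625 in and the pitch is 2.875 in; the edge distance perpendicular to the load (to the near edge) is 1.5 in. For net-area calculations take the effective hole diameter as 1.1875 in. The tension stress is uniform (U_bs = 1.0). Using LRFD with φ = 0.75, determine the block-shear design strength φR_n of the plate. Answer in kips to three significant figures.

60.6 kips

Shear plane L_v = 1.625 + 4·2.875 = 13.12 in; A_gv = 13.12 × 0.25 = 3.281 in².
A_nv = (13.12 − 4.5·1.1875) × 0.25 = 1.945 in².
A_nt = (1.5 − 0.5·1.1875) × 0.25 = 0.2266 in².
0.6 F_u A_nv = 67.7 kips; 0.6 F_y A_gv = 70.88 kips → shear rupture governs the shear term.
R_n = 67.7 + 1.0 × 58 × 0.2266 = 80.84 kips.
Design strength φR_n = 0.75 × 80.84 = 60.6 kips.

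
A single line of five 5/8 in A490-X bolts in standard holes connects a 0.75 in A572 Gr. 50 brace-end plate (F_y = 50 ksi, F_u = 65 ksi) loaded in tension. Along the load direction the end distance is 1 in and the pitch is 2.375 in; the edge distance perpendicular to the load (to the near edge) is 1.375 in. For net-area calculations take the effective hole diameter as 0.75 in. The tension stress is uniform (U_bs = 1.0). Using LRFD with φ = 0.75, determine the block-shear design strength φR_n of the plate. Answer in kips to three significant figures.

193 kips

Shear plane L_v = 1 + 4·2.375 = 10.5 in; A_gv = 10.5 × 0.75 = 7.875 in².
A_nv = (10.5 − 4.5·0.75) × 0.75 = 5.344 in².
A_nt = (1.375 − 0.5·0.75) × 0.75 = 0.75 in².
0.6 F_u A_nv = 208.4 kips; 0.6 F_y A_gv = 236.2 kips → shear rupture governs the shear term.
R_n = 208.4 + 1.0 × 65 × 0.75 = 257.2 kips.
Design strength φR_n = 0.75 × 257.2 = 193 kips.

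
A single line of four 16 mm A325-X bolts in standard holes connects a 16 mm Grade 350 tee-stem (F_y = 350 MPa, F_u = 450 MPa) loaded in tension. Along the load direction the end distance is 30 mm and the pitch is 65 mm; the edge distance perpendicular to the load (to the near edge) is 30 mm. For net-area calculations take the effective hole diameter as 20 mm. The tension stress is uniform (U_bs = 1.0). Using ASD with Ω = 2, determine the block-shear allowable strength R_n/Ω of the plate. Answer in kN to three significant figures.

Shear plane L_v = 30 + 3·65 = 225 mm; A_gv = 225 × 16 = 3600 mm².
A_nv = (225 − 3.5·20) × 16 = 2480 mm².
A_nt = (30 − 0.5·20) × 16 = 320 mm².
0.6 F_u A_nv = 669.6 kN; 0.6 F_y A_gv = 756 kN → shear rupture governs the shear term.
R_n = 669.6 + 1.0 × 450 × 320 / 1000 = 813.6 kN.
Allowable strength R_n/Ω = 813.6 / 2 = 407 kN.

407 kN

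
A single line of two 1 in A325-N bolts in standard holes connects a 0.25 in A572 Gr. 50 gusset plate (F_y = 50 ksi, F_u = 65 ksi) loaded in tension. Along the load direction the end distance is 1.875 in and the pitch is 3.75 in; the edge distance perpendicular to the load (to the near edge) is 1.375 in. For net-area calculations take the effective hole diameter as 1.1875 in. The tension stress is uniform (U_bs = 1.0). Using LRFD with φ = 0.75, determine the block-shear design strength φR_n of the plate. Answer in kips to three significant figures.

Shear plane L_v = 1.875 + 1·3.75 = 5.625 in; A_gv = 5.625 × 0.25 = 1.406 in².
A_nv = (5.625 − 1.5·1.1875) × 0.25 = 0.9609 in².
A_nt = (1.375 − 0.5·1.1875) × 0.25 = 0.1953 in².
0.6 F_u A_nv = 37.48 kips; 0.6 F_y A_gv = 42.19 kips → shear rupture governs the shear term.
R_n = 37.48 + 1.0 × 65 × 0.1953 = 50.17 kips.
Design strength φR_n = 0.75 × 50.17 = 37.6 kips.

37.6 kips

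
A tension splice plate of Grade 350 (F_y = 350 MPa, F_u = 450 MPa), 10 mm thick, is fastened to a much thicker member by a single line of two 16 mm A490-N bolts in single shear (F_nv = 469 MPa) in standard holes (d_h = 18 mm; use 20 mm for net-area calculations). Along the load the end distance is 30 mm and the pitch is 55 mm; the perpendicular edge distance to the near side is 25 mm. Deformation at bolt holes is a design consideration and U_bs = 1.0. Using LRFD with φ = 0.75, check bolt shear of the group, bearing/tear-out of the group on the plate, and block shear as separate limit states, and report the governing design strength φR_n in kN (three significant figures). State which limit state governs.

Bolt shear: A_b = π·16²/4 = 201.1 mm²; R_n = 469 × 201.1 × 2 × 1 / 1000 = 188.6 kN → 0.75 × 188.6 = 141 kN.
Bearing: edge l_c = 21, r_n = 113.4 kN; interior l_c = 37, r_n = 172.8 kN; R_n = 113.4 + 1·172.8 = 286.2 kN → 215 kN.
Block shear: A_gv = 850, A_nv = 550, A_nt = 150 mm²; R_n = min(0.6F_uA_nv, 0.6F_yA_gv) + U_bs·F_u·A_nt = 216 kN → 162 kN.
Bolt shear governs: 141 kN.

141 kN (bolt shear governs)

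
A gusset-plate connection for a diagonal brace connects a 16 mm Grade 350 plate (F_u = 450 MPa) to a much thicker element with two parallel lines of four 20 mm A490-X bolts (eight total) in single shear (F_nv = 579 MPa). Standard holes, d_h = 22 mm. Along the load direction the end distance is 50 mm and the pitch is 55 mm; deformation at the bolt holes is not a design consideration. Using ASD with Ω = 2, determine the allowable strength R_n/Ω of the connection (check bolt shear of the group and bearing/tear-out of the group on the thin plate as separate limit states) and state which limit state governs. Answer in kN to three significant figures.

Bolt shear: A_b = π·20²/4 = 314.2 mm²; R_n = 579 × 314.2 × 8 × 1 / 1000 = 1455 kN → 1455 / 2 = 728 kN.
Bearing (1.5 l_c t F_u ≤ 3.0 d t F_u): upper limit = 3.0·20·16·450 / 1000 = 432 kN.
  Edge l_c = 50 − 22/2 = 39 → r_n = 421.2 kN; interior l_c = 55 − 22 = 33 → r_n = 356.4 kN.
  R_n,bearing = 2·421.2 + 6·356.4 = 2981 kN → 2981 / 2 = 1490 kN.
Bolt shear governs: 728 kN.

728 kN (bolt shear governs)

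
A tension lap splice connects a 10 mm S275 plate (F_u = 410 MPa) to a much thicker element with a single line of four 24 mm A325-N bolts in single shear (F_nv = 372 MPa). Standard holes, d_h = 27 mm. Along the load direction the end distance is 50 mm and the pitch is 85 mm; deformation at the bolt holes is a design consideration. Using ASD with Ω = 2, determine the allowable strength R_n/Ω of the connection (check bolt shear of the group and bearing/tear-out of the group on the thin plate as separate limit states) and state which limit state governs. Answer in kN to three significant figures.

Bolt shear: A_b = π·24²/4 = 452.4 mm²; R_n = 372 × 452.4 × 4 × 1 / 1000 = 673.2 kN → 673.2 / 2 = 337 kN.
Bearing (1.2 l_c t F_u ≤ 2.4 d t F_u): upper limit = 2.4·24·10·410 / 1000 = 236.2 kN.
  Edge l_c = 50 − 27/2 = 36.5 → r_n = 179.6 kN; interior l_c = 85 − 27 = 58 → r_n = 236.2 kN.
  R_n,bearing = 1·179.6 + 3·236.2 = 888.1 kN → 888.1 / 2 = 444 kN.
Bolt shear governs: 337 kN.

337 kN (bolt shear governs)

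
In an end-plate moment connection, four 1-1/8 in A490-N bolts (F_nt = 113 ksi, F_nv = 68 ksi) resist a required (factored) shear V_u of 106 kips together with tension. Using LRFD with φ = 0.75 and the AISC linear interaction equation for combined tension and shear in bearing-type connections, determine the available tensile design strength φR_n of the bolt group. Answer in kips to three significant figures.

262 kips

A_b = π·1.125²/4 = 0.994 in²; f_rv = 106 / (4 × 0.994) = 26.66 ksi.
F'_nt = 1.3 F_nt − (F_nt / φF_nv) f_rv = 1.3·113 − (113/(0.75·68))·26.66 = 87.83 ksi, capped at F_nt → F'_nt = 87.83 ksi.
R_n = F'_nt · A_b · n = 87.83 × 0.994 × 4 = 349.2 kips.
Design strength φR_n = 0.75 × 349.2 = 262 kips.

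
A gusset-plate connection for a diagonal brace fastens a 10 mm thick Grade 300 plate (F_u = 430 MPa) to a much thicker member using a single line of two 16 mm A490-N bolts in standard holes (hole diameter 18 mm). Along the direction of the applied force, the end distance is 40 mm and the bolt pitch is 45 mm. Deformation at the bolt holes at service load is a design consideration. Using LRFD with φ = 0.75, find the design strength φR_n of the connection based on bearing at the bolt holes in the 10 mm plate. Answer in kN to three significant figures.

224 kN

Per bolt r_n = 1.2 l_c t F_u ≤ 2.4 d t F_u; upper limit = 2.4 × 16 × 10 × 430 / 1000 = 165.1 kN.
Edge bolt: l_c = 40 − 18/2 = 31 mm → 1.2 × 31 × 10 × 430 / 1000 = 160 → r_n = 160 kN.
Interior bolts: l_c = 45 − 18 = 27 mm → 1.2 × 27 × 10 × 430 / 1000 = 139.3 → r_n = 139.3 kN.
R_n = 1 × 160 + 1 × 139.3 = 299.3 kN.
Design strength φR_n = 0.75 × 299.3 = 224 kN.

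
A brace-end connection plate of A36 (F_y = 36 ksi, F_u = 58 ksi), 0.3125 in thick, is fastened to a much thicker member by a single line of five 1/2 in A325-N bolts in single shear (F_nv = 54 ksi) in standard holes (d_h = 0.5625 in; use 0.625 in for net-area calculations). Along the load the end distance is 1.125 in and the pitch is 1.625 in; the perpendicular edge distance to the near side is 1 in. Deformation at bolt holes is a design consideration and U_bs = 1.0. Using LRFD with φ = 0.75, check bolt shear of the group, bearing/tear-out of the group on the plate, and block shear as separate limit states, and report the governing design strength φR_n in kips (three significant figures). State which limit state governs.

39.8 kips (bolt shear governs)

Bolt shear: A_b = π·0.5²/4 = 0.1963 in²; R_n = 54 × 0.1963 × 5 × 1 = 53.01 kips → 0.75 × 53.01 = 39.8 kips.
Bearing: edge l_c = 0.8438, r_n = 18.35 kips; interior l_c = 1.062, r_n = 21.75 kips; R_n = 18.35 + 4·21.75 = 105.4 kips → 79 kips.
Block shear: A_gv = 2.383, A_nv = 1.504, A_nt = 0.2148 in²; R_n = min(0.6F_uA_nv, 0.6F_yA_gv) + U_bs·F_u·A_nt = 63.93 kips → 47.9 kips.
Bolt shear governs: 39.8 kips.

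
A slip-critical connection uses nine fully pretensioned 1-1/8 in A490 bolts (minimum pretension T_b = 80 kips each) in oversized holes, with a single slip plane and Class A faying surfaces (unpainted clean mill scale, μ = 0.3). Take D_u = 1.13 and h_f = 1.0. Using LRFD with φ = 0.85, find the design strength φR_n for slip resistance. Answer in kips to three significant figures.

R_n = μ · D_u · h_f · T_b · n_s · n_b = 0.3 × 1.13 × 1.0 × 80 × 1 × 9 = 244.1 kips.
Design strength φR_n = 0.85 × 244.1 = 207 kips.

207 kips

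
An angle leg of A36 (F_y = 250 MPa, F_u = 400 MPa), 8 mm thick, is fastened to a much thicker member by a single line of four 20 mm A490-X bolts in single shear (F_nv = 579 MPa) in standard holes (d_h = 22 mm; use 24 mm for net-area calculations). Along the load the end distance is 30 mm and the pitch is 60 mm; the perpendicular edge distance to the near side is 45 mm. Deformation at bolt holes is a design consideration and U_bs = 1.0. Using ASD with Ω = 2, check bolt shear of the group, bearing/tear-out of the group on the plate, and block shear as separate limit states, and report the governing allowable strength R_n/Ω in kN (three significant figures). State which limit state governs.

174 kN (block shear governs)

Bolt shear: A_b = π·20²/4 = 314.2 mm²; R_n = 579 × 314.2 × 4 × 1 / 1000 = 727.6 kN → 727.6 / 2 = 364 kN.
Bearing: edge l_c = 19, r_n = 72.96 kN; interior l_c = 38, r_n = 145.9 kN; R_n = 72.96 + 3·145.9 = 510.7 kN → 255 kN.
Block shear: A_gv = 1680, A_nv = 1008, A_nt = 264 mm²; R_n = min(0.6F_uA_nv, 0.6F_yA_gv) + U_bs·F_u·A_nt = 347.5 kN → 174 kN.
Block shear governs: 174 kN.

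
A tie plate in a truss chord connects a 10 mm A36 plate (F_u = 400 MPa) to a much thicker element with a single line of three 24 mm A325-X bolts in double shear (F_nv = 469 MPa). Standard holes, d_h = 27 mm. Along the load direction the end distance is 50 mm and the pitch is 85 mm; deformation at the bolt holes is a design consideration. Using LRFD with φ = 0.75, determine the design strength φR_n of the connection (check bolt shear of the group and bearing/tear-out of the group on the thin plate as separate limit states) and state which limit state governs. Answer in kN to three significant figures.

Bolt shear: A_b = π·24²/4 = 452.4 mm²; R_n = 469 × 452.4 × 3 × 2 / 1000 = 1273 kN → 0.75 × 1273 = 955 kN.
Bearing (1.2 l_c t F_u ≤ 2.4 d t F_u): upper limit = 2.4·24·10·400 / 1000 = 230.4 kN.
  Edge l_c = 50 − 27/2 = 36.5 → r_n = 175.2 kN; interior l_c = 85 − 27 = 58 → r_n = 230.4 kN.
  R_n,bearing = 1·175.2 + 2·230.4 = 636 kN → 0.75 × 636 = 477 kN.
Bearing governs: 477 kN.

477 kN (bearing governs)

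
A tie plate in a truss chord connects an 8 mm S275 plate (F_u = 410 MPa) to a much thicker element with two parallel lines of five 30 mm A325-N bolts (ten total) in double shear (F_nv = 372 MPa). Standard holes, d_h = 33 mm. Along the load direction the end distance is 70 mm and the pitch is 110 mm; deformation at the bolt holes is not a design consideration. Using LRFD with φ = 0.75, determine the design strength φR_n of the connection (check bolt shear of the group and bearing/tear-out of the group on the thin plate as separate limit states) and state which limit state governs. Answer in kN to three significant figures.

Bolt shear: A_b = π·30²/4 = 706.9 mm²; R_n = 372 × 706.9 × 10 × 2 / 1000 = 5259 kN → 0.75 × 5259 = 3940 kN.
Bearing (1.5 l_c t F_u ≤ 3.0 d t F_u): upper limit = 3.0·30·8·410 / 1000 = 295.2 kN.
  Edge l_c = 70 − 33/2 = 53.5 → r_n = 263.2 kN; interior l_c = 110 − 33 = 77 → r_n = 295.2 kN.
  R_n,bearing = 2·263.2 + 8·295.2 = 2888 kN → 0.75 × 2888 = 2170 kN.
Bearing governs: 2170 kN.

2170 kN (bearing governs)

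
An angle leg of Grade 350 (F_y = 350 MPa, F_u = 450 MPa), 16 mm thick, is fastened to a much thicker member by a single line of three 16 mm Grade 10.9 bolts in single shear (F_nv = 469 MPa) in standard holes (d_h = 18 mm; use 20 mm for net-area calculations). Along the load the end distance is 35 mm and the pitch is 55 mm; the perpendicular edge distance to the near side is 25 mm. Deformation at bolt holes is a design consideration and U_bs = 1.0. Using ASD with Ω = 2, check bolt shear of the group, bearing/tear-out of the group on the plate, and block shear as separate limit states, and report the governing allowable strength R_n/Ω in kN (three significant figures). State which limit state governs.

141 kN (bolt shear governs)

Bolt shear: A_b = π·16²/4 = 201.1 mm²; R_n = 469 × 201.1 × 3 × 1 / 1000 = 282.9 kN → 282.9 / 2 = 141 kN.
Bearing: edge l_c = 26, r_n = 224.6 kN; interior l_c = 37, r_n = 276.5 kN; R_n = 224.6 + 2·276.5 = 777.6 kN → 389 kN.
Block shear: A_gv = 2320, A_nv = 1520, A_nt = 240 mm²; R_n = min(0.6F_uA_nv, 0.6F_yA_gv) + U_bs·F_u·A_nt = 518.4 kN → 259 kN.
Bolt shear governs: 141 kN.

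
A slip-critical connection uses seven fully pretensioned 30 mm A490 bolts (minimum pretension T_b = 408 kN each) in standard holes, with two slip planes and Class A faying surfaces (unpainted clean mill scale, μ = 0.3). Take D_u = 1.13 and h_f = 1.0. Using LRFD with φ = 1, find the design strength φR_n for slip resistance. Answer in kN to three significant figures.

R_n = μ · D_u · h_f · T_b · n_s · n_b = 0.3 × 1.13 × 1.0 × 408 × 2 × 7 = 1936 kN.
Design strength φR_n = 1 × 1936 = 1940 kN.

1940 kN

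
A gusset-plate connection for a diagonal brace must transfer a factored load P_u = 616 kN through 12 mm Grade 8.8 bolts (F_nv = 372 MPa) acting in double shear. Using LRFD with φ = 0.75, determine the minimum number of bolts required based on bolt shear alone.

10 bolts

A_b = π·12²/4 = 113.1 mm².
Per-bolt design strength φR_n = 0.75 × 372 × 113.1 × 2 / 1000 = 63.11 kN.
n ≥ 616 / 63.11 = 9.761 → use 10 bolts.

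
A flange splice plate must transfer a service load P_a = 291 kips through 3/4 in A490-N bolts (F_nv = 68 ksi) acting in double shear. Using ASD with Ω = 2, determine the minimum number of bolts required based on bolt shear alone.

10 bolts

A_b = π·0.75²/4 = 0.4418 in².
Per-bolt allowable strength R_n/Ω = 68 × 0.4418 × 2 / 2 = 30.04 kips.
n ≥ 291 / 30.04 = 9.687 → use 10 bolts.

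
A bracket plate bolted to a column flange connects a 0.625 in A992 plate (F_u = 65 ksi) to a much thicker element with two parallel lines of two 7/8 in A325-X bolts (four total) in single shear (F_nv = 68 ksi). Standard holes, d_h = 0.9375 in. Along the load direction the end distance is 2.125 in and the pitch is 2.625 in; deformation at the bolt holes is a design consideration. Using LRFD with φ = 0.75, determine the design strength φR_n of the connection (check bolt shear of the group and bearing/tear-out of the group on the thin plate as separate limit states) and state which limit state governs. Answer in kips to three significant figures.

Bolt shear: A_b = π·0.875²/4 = 0.6013 in²; R_n = 68 × 0.6013 × 4 × 1 = 163.6 kips → 0.75 × 163.6 = 123 kips.
Bearing (1.2 l_c t F_u ≤ 2.4 d t F_u): upper limit = 2.4·0.875·0.625·65 = 85.31 kips.
  Edge l_c = 2.125 − 0.9375/2 = 1.656 → r_n = 80.74 kips; interior l_c = 2.625 − 0.9375 = 1.688 → r_n = 82.27 kips.
  R_n,bearing = 2·80.74 + 2·82.27 = 326 kips → 0.75 × 326 = 245 kips.
Bolt shear governs: 123 kips.

123 kips (bolt shear governs)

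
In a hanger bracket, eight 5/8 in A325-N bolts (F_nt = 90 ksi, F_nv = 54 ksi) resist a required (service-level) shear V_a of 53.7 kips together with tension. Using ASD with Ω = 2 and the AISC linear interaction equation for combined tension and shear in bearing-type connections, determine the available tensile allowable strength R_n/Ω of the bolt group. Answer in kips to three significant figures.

54.1 kips

A_b = π·0.625²/4 = 0.3068 in²; f_rv = 53.7 / (8 × 0.3068) = 21.88 ksi.
F'_nt = 1.3 F_nt − (Ω F_nt / F_nv) f_rv = 1.3·90 − (2·90/54)·21.88 = 44.07 ksi, capped at F_nt → F'_nt = 44.07 ksi.
R_n = F'_nt · A_b · n = 44.07 × 0.3068 × 8 = 108.2 kips.
Allowable strength R_n/Ω = 108.2 / 2 = 54.1 kips.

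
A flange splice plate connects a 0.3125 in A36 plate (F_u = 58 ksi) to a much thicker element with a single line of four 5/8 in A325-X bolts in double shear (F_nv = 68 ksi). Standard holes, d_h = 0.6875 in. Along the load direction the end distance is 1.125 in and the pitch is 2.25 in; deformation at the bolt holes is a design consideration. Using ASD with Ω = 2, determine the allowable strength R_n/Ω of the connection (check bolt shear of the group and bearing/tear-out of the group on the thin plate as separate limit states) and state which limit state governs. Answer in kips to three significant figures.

49.3 kips (bearing governs)

Bolt shear: A_b = π·0.625²/4 = 0.3068 in²; R_n = 68 × 0.3068 × 4 × 2 = 166.9 kips → 166.9 / 2 = 83.4 kips.
Bearing (1.2 l_c t F_u ≤ 2.4 d t F_u): upper limit = 2.4·0.625·0.3125·58 = 27.19 kips.
  Edge l_c = 1.125 − 0.6875/2 = 0.7812 → r_n = 16.99 kips; interior l_c = 2.25 − 0.6875 = 1.562 → r_n = 27.19 kips.
  R_n,bearing = 1·16.99 + 3·27.19 = 98.55 kips → 98.55 / 2 = 49.3 kips.
Bearing governs: 49.3 kips.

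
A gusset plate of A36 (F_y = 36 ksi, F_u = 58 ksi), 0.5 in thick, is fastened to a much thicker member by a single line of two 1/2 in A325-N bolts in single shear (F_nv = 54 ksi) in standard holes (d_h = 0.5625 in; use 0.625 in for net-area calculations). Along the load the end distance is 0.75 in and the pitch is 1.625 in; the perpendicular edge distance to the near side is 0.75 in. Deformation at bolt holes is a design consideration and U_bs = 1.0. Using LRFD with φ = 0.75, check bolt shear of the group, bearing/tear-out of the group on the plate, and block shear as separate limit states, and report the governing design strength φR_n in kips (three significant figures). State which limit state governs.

15.9 kips (bolt shear governs)

Bolt shear: A_b = π·0.5²/4 = 0.1963 in²; R_n = 54 × 0.1963 × 2 × 1 = 21.21 kips → 0.75 × 21.21 = 15.9 kips.
Bearing: edge l_c = 0.4688, r_n = 16.31 kips; interior l_c = 1.062, r_n = 34.8 kips; R_n = 16.31 + 1·34.8 = 51.11 kips → 38.3 kips.
Block shear: A_gv = 1.188, A_nv = 0.7188, A_nt = 0.2188 in²; R_n = min(0.6F_uA_nv, 0.6F_yA_gv) + U_bs·F_u·A_nt = 37.7 kips → 28.3 kips.
Bolt shear governs: 15.9 kips.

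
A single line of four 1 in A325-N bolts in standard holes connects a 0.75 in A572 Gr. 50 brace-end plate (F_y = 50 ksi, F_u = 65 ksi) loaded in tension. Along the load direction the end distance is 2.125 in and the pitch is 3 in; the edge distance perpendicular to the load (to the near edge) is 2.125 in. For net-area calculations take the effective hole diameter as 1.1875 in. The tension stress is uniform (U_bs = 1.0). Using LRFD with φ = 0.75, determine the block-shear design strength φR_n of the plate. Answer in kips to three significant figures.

Shear plane L_v = 2.125 + 3·3 = 11.12 in; A_gv = 11.12 × 0.75 = 8.344 in².
A_nv = (11.12 − 3.5·1.1875) × 0.75 = 5.227 in².
A_nt = (2.125 − 0.5·1.1875) × 0.75 = 1.148 in².
0.6 F_u A_nv = 203.8 kips; 0.6 F_y A_gv = 250.3 kips → shear rupture governs the shear term.
R_n = 203.8 + 1.0 × 65 × 1.148 = 278.5 kips.
Design strength φR_n = 0.75 × 278.5 = 209 kips.

209 kips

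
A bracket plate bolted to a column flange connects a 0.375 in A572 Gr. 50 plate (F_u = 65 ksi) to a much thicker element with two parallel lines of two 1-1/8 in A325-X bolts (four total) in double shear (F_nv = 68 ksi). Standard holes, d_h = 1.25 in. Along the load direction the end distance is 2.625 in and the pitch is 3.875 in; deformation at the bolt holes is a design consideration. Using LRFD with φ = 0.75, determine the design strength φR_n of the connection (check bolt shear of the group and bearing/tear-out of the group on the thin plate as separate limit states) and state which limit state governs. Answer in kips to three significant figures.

Bolt shear: A_b = π·1.125²/4 = 0.994 in²; R_n = 68 × 0.994 × 4 × 2 = 540.7 kips → 0.75 × 540.7 = 406 kips.
Bearing (1.2 l_c t F_u ≤ 2.4 d t F_u): upper limit = 2.4·1.125·0.375·65 = 65.81 kips.
  Edge l_c = 2.625 − 1.25/2 = 2 → r_n = 58.5 kips; interior l_c = 3.875 − 1.25 = 2.625 → r_n = 65.81 kips.
  R_n,bearing = 2·58.5 + 2·65.81 = 248.6 kips → 0.75 × 248.6 = 186 kips.
Bearing governs: 186 kips.

186 kips (bearing governs)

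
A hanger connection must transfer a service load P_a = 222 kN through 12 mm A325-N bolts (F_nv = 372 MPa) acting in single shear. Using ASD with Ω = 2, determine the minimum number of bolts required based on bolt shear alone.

A_b = π·12²/4 = 113.1 mm².
Per-bolt allowable strength R_n/Ω = 372 × 113.1 × 1 / 1000 / 2 = 21.04 kN.
n ≥ 222 / 21.04 = 10.55 → use 11 bolts.

11 bolts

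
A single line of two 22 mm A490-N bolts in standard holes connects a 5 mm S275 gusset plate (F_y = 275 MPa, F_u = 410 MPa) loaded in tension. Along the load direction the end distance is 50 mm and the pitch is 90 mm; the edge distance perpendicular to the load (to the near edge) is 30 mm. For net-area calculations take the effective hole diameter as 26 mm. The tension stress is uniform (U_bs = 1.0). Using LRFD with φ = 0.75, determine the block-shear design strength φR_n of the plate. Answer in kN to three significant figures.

Shear plane L_v = 50 + 1·90 = 140 mm; A_gv = 140 × 5 = 700 mm².
A_nv = (140 − 1.5·26) × 5 = 505 mm².
A_nt = (30 − 0.5·26) × 5 = 85 mm².
0.6 F_u A_nv = 124.2 kN; 0.6 F_y A_gv = 115.5 kN → shear yielding governs the shear term.
R_n = 115.5 + 1.0 × 410 × 85 / 1000 = 150.3 kN.
Design strength φR_n = 0.75 × 150.3 = 113 kN.

113 kN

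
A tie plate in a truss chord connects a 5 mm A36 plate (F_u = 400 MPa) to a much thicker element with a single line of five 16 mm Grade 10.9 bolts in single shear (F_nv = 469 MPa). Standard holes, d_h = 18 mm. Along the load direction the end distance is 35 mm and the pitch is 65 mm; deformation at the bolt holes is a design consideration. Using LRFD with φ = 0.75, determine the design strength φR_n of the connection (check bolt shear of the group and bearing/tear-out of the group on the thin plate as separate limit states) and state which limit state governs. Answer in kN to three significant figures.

277 kN (bearing governs)

Bolt shear: A_b = π·16²/4 = 201.1 mm²; R_n = 469 × 201.1 × 5 × 1 / 1000 = 471.5 kN → 0.75 × 471.5 = 354 kN.
Bearing (1.2 l_c t F_u ≤ 2.4 d t F_u): upper limit = 2.4·16·5·400 / 1000 = 76.8 kN.
  Edge l_c = 35 − 18/2 = 26 → r_n = 62.4 kN; interior l_c = 65 − 18 = 47 → r_n = 76.8 kN.
  R_n,bearing = 1·62.4 + 4·76.8 = 369.6 kN → 0.75 × 369.6 = 277 kN.
Bearing governs: 277 kN.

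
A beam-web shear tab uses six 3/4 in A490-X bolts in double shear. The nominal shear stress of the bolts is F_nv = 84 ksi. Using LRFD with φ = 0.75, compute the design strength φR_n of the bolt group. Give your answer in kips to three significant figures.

334 kips

A_b = π × 0.75² / 4 = 0.4418 in².
R_n = F_nv · A_b · n · n_s = 84 × 0.4418 × 6 × 2 = 445.3 kips.
Design strength φR_n = 0.75 × 445.3 = 334 kips.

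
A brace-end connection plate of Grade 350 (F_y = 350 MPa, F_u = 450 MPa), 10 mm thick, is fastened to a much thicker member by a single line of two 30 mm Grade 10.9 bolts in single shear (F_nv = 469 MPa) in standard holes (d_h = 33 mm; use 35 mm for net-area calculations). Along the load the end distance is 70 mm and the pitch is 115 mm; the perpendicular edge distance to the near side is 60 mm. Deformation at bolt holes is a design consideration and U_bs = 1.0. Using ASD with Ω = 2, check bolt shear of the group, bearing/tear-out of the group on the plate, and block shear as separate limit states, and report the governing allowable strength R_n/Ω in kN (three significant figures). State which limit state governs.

Bolt shear: A_b = π·30²/4 = 706.9 mm²; R_n = 469 × 706.9 × 2 × 1 / 1000 = 663 kN → 663 / 2 = 332 kN.
Bearing: edge l_c = 53.5, r_n = 288.9 kN; interior l_c = 82, r_n = 324 kN; R_n = 288.9 + 1·324 = 612.9 kN → 306 kN.
Block shear: A_gv = 1850, A_nv = 1325, A_nt = 425 mm²; R_n = min(0.6F_uA_nv, 0.6F_yA_gv) + U_bs·F_u·A_nt = 549 kN → 274 kN.
Block shear governs: 274 kN.

274 kN (block shear governs)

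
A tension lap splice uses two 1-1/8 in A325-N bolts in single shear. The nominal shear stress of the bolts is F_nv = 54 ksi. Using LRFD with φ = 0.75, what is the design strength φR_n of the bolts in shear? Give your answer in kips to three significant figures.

A_b = π × 1.125² / 4 = 0.994 in².
R_n = F_nv · A_b · n · n_s = 54 × 0.994 × 2 × 1 = 107.4 kips.
Design strength φR_n = 0.75 × 107.4 = 80.5 kips.

80.5 kips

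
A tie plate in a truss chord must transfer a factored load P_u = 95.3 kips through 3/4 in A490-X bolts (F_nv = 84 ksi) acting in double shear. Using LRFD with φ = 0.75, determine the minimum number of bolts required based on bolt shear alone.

A_b = π·0.75²/4 = 0.4418 in².
Per-bolt design strength φR_n = 0.75 × 84 × 0.4418 × 2 = 55.67 kips.
n ≥ 95.3 / 55.67 = 1.712 → use 2 bolts.

2 bolts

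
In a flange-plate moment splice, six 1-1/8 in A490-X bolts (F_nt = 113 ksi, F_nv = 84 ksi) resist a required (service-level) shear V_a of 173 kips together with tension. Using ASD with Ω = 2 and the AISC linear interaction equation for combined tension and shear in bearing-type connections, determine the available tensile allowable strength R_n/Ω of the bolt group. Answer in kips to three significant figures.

205 kips

A_b = π·1.125²/4 = 0.994 in²; f_rv = 173 / (6 × 0.994) = 29.01 ksi.
F'_nt = 1.3 F_nt − (Ω F_nt / F_nv) f_rv = 1.3·113 − (2·113/84)·29.01 = 68.86 ksi, capped at F_nt → F'_nt = 68.86 ksi.
R_n = F'_nt · A_b · n = 68.86 × 0.994 × 6 = 410.7 kips.
Allowable strength R_n/Ω = 410.7 / 2 = 205 kips.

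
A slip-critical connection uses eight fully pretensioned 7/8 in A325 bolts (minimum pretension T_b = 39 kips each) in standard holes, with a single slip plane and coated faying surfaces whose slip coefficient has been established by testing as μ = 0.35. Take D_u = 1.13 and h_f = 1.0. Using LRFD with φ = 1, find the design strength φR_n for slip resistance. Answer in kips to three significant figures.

123 kips

R_n = μ · D_u · h_f · T_b · n_s · n_b = 0.35 × 1.13 × 1.0 × 39 × 1 × 8 = 123.4 kips.
Design strength φR_n = 1 × 123.4 = 123 kips.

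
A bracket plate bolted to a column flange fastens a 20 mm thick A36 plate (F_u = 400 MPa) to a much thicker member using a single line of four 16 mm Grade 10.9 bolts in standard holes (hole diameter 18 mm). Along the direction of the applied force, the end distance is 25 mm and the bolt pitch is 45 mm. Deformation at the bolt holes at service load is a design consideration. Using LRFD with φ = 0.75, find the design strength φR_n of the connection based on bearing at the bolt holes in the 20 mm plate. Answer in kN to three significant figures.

Per bolt r_n = 1.2 l_c t F_u ≤ 2.4 d t F_u; upper limit = 2.4 × 16 × 20 × 400 / 1000 = 307.2 kN.
Edge bolt: l_c = 25 − 18/2 = 16 mm → 1.2 × 16 × 20 × 400 / 1000 = 153.6 → r_n = 153.6 kN.
Interior bolts: l_c = 45 − 18 = 27 mm → 1.2 × 27 × 20 × 400 / 1000 = 259.2 → r_n = 259.2 kN.
R_n = 1 × 153.6 + 3 × 259.2 = 931.2 kN.
Design strength φR_n = 0.75 × 931.2 = 698 kN.

698 kN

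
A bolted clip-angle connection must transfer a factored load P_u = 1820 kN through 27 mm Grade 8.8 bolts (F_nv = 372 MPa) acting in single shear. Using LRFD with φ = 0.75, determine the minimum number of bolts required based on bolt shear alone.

12 bolts

A_b = π·27²/4 = 572.6 mm².
Per-bolt design strength φR_n = 0.75 × 372 × 572.6 × 1 / 1000 = 159.7 kN.
n ≥ 1820 / 159.7 = 11.39 → use 12 bolts.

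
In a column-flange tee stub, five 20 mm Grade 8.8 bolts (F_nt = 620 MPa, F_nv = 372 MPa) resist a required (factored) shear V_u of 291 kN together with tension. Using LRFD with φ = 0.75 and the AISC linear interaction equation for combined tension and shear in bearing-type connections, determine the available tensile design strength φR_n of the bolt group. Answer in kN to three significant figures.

A_b = π·20²/4 = 314.2 mm²; f_rv = 291 × 1000 / (5 × 314.2) = 185.3 MPa.
F'_nt = 1.3 F_nt − (F_nt / φF_nv) f_rv = 1.3·620 − (620/(0.75·372))·185.3 = 394.3 MPa, capped at F_nt → F'_nt = 394.3 MPa.
R_n = F'_nt · A_b · n = 394.3 × 314.2 × 5 / 1000 = 619.4 kN.
Design strength φR_n = 0.75 × 619.4 = 465 kN.

465 kN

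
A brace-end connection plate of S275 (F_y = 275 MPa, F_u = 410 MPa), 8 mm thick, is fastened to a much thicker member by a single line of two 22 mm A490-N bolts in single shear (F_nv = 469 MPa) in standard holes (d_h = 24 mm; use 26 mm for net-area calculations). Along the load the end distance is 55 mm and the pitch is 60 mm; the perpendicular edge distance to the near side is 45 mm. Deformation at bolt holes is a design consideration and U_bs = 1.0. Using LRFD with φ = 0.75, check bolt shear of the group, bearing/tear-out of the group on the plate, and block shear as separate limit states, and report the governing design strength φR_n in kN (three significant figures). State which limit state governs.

Bolt shear: A_b = π·22²/4 = 380.1 mm²; R_n = 469 × 380.1 × 2 × 1 / 1000 = 356.6 kN → 0.75 × 356.6 = 267 kN.
Bearing: edge l_c = 43, r_n = 169.2 kN; interior l_c = 36, r_n = 141.7 kN; R_n = 169.2 + 1·141.7 = 310.9 kN → 233 kN.
Block shear: A_gv = 920, A_nv = 608, A_nt = 256 mm²; R_n = min(0.6F_uA_nv, 0.6F_yA_gv) + U_bs·F_u·A_nt = 254.5 kN → 191 kN.
Block shear governs: 191 kN.

191 kN (block shear governs)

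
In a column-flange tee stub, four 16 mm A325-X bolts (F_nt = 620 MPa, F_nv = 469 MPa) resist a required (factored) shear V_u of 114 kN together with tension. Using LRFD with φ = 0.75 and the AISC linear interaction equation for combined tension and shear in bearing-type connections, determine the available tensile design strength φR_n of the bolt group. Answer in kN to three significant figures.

A_b = π·16²/4 = 201.1 mm²; f_rv = 114 × 1000 / (4 × 201.1) = 141.7 MPa.
F'_nt = 1.3 F_nt − (F_nt / φF_nv) f_rv = 1.3·620 − (620/(0.75·469))·141.7 = 556.2 MPa, capped at F_nt → F'_nt = 556.2 MPa.
R_n = F'_nt · A_b · n = 556.2 × 201.1 × 4 / 1000 = 447.3 kN.
Design strength φR_n = 0.75 × 447.3 = 335 kN.

335 kN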